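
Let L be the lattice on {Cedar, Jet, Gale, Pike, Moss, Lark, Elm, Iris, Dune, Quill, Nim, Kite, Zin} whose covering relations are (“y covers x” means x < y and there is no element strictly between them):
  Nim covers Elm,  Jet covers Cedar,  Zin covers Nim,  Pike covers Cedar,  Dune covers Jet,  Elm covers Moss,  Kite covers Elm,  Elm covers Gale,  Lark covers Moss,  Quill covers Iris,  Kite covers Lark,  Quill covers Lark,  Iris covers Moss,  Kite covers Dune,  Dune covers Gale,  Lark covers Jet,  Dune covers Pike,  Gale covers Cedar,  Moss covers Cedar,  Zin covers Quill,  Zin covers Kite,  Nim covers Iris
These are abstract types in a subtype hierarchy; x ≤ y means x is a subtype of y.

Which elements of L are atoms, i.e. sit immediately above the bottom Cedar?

Gale, Jet, Moss, Pike

The atoms are exactly the elements that cover Cedar: Gale, Jet, Moss, Pike.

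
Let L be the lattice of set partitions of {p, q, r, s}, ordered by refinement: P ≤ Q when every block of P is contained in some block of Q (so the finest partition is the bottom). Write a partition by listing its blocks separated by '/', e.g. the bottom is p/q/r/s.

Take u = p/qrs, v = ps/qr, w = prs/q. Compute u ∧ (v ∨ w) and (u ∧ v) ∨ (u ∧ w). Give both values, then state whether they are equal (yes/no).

v ∨ w = pqrs, so u ∧ (v ∨ w) = p/qrs ∧ pqrs = p/qrs.
u ∧ v = p/qr/s and u ∧ w = p/q/rs, so (u ∧ v) ∨ (u ∧ w) = p/qr/s ∨ p/q/rs = p/qrs.
Equal: yes.

p/qrs; p/qrs; yes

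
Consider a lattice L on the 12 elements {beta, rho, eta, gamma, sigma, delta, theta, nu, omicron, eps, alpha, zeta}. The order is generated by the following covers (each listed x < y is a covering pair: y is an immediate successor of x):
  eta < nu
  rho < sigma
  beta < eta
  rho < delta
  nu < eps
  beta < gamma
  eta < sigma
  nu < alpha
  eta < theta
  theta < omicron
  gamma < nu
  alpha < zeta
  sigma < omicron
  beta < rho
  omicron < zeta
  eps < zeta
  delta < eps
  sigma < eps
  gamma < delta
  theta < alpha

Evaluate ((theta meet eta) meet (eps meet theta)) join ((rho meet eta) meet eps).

eta

theta ∧ eta = eta
eps ∧ theta = eta
eta ∧ eta = eta
rho ∧ eta = beta
beta ∧ eps = beta
eta ∨ beta = eta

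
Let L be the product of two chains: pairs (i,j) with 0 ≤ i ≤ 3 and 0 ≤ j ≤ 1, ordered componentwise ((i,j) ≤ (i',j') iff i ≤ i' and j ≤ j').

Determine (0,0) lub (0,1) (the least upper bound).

(0,1)

Common upper bounds of {(0,0), (0,1)}: (0,1), (1,1), (2,1), (3,1).
The least among these is (0,1).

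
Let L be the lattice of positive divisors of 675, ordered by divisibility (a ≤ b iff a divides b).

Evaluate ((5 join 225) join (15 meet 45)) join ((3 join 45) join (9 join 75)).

5 ∨ 225 = 225
15 ∧ 45 = 15
225 ∨ 15 = 225
3 ∨ 45 = 45
9 ∨ 75 = 225
45 ∨ 225 = 225
225 ∨ 225 = 225

225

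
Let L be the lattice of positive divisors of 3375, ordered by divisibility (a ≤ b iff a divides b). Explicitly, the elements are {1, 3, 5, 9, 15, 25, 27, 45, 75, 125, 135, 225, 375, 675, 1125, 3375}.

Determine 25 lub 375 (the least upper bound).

375

Common upper bounds of {25, 375}: 1125, 3375, 375.
The least among these is 375.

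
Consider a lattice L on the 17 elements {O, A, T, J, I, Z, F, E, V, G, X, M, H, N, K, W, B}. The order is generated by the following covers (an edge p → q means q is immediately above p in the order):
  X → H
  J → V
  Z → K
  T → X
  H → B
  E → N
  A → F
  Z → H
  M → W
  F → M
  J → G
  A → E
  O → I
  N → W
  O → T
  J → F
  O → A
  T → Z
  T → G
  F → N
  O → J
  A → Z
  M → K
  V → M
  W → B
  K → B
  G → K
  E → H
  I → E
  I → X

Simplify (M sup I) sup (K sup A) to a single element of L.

M ∨ I = W
K ∨ A = K
W ∨ K = B

B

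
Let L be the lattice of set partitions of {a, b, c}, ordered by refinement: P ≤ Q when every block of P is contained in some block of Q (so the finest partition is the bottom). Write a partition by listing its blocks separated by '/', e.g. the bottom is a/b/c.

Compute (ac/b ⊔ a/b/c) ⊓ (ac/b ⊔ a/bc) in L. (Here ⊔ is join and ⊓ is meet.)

ac/b ∨ a/b/c = ac/b
ac/b ∨ a/bc = abc
ac/b ∧ abc = ac/b

ac/b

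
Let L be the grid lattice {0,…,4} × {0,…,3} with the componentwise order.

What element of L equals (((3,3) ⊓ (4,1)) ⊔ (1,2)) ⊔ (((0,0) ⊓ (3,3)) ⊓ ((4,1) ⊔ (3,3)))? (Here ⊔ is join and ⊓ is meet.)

(3,2)

(3,3) ∧ (4,1) = (3,1)
(3,1) ∨ (1,2) = (3,2)
(0,0) ∧ (3,3) = (0,0)
(4,1) ∨ (3,3) = (4,3)
(0,0) ∧ (4,3) = (0,0)
(3,2) ∨ (0,0) = (3,2)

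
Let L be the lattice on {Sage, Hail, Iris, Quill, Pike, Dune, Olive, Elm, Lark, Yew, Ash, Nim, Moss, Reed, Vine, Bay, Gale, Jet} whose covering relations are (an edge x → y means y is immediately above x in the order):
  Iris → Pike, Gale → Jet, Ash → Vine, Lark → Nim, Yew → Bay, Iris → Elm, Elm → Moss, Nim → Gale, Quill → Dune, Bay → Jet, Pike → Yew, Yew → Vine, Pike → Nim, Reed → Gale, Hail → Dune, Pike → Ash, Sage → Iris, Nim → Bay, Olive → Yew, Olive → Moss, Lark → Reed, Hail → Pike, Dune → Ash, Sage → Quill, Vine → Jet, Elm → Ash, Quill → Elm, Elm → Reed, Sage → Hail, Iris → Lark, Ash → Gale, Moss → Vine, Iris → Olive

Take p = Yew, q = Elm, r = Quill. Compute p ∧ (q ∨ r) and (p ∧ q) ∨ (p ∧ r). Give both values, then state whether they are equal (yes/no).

q ∨ r = Elm, so p ∧ (q ∨ r) = Yew ∧ Elm = Iris.
p ∧ q = Iris and p ∧ r = Sage, so (p ∧ q) ∨ (p ∧ r) = Iris ∨ Sage = Iris.
Equal: yes.

Iris; Iris; yes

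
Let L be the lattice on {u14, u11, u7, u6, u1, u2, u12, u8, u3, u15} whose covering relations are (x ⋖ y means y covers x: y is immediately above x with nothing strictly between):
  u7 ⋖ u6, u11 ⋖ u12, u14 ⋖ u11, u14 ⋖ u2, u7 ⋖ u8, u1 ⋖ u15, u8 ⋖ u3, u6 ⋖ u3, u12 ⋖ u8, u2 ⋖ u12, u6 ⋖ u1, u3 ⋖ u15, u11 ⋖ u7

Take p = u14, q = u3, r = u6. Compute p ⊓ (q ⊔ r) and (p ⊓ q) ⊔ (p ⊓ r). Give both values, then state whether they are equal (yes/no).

q ⊔ r = u3, so p ⊓ (q ⊔ r) = u14 ⊓ u3 = u14.
p ⊓ q = u14 and p ⊓ r = u14, so (p ⊓ q) ⊔ (p ⊓ r) = u14 ⊔ u14 = u14.
Equal: yes.

u14; u14; yes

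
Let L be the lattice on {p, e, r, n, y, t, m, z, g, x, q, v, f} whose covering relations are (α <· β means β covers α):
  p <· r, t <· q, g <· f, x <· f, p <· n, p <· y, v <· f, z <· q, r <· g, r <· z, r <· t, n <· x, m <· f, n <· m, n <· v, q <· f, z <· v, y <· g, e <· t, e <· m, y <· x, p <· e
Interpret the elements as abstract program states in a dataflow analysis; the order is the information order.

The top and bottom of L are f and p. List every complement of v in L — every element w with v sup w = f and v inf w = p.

e, y

Need w with v ∨ w = f and v ∧ w = p.
Checking each element gives: e, y.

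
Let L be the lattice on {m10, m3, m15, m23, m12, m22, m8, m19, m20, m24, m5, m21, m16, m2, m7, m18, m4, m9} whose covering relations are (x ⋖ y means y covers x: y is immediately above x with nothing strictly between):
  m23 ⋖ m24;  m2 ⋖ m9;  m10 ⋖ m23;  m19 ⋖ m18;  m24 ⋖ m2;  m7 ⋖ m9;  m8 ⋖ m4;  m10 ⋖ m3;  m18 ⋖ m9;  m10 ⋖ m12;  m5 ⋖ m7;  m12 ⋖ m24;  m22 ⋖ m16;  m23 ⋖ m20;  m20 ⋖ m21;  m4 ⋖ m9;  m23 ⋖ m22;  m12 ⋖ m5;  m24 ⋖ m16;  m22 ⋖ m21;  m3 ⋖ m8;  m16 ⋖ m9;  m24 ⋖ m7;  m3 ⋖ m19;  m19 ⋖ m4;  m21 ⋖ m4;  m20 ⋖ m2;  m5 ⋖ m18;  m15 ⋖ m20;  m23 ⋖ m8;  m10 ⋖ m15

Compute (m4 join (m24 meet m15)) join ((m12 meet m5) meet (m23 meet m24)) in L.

m24 ∧ m15 = m10
m4 ∨ m10 = m4
m12 ∧ m5 = m12
m23 ∧ m24 = m23
m12 ∧ m23 = m10
m4 ∨ m10 = m4

m4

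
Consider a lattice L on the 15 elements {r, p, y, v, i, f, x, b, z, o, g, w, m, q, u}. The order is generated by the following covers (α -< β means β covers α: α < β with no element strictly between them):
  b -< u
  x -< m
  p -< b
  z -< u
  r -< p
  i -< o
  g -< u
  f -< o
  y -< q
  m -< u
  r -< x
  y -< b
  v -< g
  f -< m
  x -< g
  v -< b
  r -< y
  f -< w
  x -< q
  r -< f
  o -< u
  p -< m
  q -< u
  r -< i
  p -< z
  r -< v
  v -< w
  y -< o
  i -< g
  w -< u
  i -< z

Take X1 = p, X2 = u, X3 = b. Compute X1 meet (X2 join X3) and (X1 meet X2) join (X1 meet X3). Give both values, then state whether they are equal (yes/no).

X2 join X3 = u, so X1 meet (X2 join X3) = p meet u = p.
X1 meet X2 = p and X1 meet X3 = p, so (X1 meet X2) join (X1 meet X3) = p join p = p.
Equal: yes.

p; p; yes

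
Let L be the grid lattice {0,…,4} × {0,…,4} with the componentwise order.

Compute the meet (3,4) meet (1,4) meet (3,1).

(1,1)

In a product of chains, the meet is componentwise min, giving (1,1).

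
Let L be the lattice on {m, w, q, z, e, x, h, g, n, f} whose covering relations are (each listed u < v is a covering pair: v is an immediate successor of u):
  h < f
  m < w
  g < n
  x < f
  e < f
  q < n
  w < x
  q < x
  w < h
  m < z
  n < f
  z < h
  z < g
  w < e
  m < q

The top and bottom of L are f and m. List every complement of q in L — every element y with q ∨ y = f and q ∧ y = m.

Need y with q ∨ y = f and q ∧ y = m.
Checking each element gives: e, h.

e, h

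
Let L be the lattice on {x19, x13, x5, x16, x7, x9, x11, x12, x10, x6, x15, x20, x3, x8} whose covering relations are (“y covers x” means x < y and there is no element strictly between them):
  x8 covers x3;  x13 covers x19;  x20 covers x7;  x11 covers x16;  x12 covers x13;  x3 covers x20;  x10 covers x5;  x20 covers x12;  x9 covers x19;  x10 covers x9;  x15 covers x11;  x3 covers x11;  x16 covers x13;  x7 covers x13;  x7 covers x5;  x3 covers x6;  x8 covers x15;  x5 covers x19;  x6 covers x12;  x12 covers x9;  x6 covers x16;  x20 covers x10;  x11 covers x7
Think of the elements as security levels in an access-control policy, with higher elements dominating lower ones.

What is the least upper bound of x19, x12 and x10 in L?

x20

Common upper bounds of {x19, x12, x10}: x20, x3, x8.
The least among these is x20.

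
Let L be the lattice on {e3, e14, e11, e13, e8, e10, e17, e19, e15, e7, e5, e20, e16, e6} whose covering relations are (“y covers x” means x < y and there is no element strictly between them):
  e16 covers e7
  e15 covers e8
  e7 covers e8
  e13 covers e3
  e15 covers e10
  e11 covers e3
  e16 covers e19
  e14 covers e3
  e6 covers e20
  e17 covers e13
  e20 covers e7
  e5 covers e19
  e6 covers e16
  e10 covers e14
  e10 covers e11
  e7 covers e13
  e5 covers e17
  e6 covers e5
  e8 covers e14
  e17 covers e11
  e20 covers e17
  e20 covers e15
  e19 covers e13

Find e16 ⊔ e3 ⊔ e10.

e6

Common upper bounds of {e16, e3, e10}: e6.
The least among these is e6.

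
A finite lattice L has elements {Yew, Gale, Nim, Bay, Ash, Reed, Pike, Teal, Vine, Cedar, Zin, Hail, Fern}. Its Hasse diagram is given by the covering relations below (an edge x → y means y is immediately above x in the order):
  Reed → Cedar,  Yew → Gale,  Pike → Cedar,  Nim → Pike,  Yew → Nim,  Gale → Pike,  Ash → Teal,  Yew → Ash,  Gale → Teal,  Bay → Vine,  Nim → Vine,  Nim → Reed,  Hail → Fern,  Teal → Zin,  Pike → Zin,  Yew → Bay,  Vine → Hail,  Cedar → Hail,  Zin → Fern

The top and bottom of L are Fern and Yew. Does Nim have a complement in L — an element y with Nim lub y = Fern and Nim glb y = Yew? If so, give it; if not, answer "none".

For every candidate y, either Nim ∨ y ≠ Fern or Nim ∧ y ≠ Yew; no complement exists.

none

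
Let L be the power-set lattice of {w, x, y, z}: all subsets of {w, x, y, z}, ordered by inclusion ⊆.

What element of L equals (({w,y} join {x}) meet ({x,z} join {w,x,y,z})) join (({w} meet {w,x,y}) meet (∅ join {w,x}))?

{w,x,y}

{w,y} ∨ {x} = {w,x,y}
{x,z} ∨ {w,x,y,z} = {w,x,y,z}
{w,x,y} ∧ {w,x,y,z} = {w,x,y}
{w} ∧ {w,x,y} = {w}
∅ ∨ {w,x} = {w,x}
{w} ∧ {w,x} = {w}
{w,x,y} ∨ {w} = {w,x,y}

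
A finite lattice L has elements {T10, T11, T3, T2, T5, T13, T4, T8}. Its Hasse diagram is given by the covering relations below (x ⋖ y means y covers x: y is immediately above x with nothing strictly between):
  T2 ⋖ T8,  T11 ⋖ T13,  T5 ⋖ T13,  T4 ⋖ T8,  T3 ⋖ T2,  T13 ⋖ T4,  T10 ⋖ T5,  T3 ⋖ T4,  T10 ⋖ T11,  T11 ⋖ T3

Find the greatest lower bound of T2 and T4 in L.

T3

Common lower bounds of {T2, T4}: T10, T11, T3.
The greatest among these is T3.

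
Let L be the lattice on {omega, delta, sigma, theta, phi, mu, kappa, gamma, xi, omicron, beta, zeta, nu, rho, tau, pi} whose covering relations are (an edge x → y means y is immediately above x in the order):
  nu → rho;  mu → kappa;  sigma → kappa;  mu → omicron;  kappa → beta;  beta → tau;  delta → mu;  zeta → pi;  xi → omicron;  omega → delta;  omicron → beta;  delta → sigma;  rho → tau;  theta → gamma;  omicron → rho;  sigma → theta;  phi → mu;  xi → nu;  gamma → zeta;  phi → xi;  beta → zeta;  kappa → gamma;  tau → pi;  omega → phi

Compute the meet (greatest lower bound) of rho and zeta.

Common lower bounds of {rho, zeta}: delta, mu, omega, omicron, phi, xi.
The greatest among these is omicron.

omicron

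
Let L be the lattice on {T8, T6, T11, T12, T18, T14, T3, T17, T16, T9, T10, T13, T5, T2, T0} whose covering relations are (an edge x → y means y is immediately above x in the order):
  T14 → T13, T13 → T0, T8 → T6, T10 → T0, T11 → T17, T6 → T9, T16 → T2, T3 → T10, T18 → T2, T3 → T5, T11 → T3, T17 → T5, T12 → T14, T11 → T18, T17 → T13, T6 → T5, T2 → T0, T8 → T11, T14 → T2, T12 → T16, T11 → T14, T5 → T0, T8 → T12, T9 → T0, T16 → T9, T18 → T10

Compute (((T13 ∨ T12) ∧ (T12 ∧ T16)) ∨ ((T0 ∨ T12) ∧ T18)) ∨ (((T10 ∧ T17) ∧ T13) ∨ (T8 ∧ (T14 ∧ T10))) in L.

T13 ∨ T12 = T13
T12 ∧ T16 = T12
T13 ∧ T12 = T12
T0 ∨ T12 = T0
T0 ∧ T18 = T18
T12 ∨ T18 = T2
T10 ∧ T17 = T11
T11 ∧ T13 = T11
T14 ∧ T10 = T11
T8 ∧ T11 = T8
T11 ∨ T8 = T11
T2 ∨ T11 = T2

T2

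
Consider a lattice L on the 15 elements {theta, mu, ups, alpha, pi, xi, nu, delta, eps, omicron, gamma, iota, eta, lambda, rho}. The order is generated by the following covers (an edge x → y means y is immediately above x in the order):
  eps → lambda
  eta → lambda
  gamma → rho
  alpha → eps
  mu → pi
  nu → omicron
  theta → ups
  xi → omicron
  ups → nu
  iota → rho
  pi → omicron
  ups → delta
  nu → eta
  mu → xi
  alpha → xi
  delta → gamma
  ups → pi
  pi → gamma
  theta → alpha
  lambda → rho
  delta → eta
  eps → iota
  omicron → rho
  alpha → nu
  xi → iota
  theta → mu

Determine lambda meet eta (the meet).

Common lower bounds of {lambda, eta}: alpha, delta, eta, nu, theta, ups.
The greatest among these is eta.

eta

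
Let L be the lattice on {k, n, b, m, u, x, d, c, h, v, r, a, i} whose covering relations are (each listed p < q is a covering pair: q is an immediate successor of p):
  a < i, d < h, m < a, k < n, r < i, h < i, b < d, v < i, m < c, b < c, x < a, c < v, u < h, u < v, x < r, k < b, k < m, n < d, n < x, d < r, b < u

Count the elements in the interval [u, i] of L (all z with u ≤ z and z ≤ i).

The interval [u, i] = {h, i, u, v}, which has 4 elements.

4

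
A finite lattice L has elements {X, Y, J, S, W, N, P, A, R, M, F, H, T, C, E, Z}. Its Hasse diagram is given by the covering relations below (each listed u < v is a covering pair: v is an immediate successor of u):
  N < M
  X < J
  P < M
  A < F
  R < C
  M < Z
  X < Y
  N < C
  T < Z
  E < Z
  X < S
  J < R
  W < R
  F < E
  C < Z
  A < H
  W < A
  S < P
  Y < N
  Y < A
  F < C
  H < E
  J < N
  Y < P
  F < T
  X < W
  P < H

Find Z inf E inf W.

Common lower bounds of {Z, E, W}: W, X.
The greatest among these is W.

W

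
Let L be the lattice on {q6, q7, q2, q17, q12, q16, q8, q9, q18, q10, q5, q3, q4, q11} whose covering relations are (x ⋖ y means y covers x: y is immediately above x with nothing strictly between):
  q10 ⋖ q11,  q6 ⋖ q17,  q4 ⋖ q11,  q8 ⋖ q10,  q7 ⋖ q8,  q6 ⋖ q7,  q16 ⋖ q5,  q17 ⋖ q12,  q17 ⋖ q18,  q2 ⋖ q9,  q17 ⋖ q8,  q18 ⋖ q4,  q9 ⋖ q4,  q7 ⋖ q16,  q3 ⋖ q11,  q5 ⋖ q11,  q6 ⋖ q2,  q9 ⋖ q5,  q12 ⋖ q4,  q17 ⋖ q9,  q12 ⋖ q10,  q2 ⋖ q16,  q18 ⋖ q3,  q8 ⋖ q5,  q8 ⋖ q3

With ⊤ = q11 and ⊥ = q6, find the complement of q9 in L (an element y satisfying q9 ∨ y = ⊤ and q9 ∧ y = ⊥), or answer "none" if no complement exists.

none

For every candidate y, either q9 ∨ y ≠ q11 or q9 ∧ y ≠ q6; no complement exists.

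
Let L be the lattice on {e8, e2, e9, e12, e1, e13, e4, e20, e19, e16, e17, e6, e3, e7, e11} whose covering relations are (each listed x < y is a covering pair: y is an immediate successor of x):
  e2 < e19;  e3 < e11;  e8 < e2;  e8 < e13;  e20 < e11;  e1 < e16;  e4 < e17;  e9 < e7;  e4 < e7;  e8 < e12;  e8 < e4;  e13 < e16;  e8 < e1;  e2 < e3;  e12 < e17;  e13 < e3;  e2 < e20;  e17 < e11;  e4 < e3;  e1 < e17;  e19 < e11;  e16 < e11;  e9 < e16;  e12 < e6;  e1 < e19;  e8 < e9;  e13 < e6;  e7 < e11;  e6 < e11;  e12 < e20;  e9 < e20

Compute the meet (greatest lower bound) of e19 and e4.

Common lower bounds of {e19, e4}: e8.
The greatest among these is e8.

e8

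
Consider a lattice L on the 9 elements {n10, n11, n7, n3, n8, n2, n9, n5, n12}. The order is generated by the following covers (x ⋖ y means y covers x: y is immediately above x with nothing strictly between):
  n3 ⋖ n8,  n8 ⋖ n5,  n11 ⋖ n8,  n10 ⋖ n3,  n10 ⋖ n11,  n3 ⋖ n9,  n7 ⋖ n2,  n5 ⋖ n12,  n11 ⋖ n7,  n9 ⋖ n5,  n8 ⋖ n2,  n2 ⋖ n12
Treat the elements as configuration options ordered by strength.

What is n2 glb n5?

n8

Common lower bounds of {n2, n5}: n10, n11, n3, n8.
The greatest among these is n8.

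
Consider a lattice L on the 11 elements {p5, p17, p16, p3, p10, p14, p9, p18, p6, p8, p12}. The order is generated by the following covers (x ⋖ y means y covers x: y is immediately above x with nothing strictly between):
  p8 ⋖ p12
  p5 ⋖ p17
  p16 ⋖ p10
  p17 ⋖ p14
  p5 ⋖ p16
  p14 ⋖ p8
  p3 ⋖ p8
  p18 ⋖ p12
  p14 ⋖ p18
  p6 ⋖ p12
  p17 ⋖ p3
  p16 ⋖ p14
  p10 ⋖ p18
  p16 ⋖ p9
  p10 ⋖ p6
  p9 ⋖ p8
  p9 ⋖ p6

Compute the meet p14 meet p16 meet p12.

Common lower bounds of {p14, p16, p12}: p16, p5.
The greatest among these is p16.

p16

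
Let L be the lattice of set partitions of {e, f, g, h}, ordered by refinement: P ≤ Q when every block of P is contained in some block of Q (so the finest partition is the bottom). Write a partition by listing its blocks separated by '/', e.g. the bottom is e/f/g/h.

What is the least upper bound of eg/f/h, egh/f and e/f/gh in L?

egh/f

The join of eg/f/h, egh/f, e/f/gh merges any blocks that overlap across the partitions, giving egh/f.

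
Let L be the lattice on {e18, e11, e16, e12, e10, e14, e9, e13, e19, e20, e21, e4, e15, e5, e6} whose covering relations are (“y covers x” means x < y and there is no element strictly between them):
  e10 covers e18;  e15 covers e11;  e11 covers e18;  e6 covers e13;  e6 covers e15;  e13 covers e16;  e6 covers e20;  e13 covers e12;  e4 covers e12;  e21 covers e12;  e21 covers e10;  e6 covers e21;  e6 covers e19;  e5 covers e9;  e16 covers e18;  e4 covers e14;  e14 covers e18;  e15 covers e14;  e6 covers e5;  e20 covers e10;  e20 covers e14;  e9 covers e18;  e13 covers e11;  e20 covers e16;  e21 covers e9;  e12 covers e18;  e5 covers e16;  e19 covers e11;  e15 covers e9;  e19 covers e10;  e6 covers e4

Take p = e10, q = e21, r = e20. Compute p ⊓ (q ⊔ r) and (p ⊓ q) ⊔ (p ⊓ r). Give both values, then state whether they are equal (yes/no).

e10; e10; yes

q ⊔ r = e6, so p ⊓ (q ⊔ r) = e10 ⊓ e6 = e10.
p ⊓ q = e10 and p ⊓ r = e10, so (p ⊓ q) ⊔ (p ⊓ r) = e10 ⊔ e10 = e10.
Equal: yes.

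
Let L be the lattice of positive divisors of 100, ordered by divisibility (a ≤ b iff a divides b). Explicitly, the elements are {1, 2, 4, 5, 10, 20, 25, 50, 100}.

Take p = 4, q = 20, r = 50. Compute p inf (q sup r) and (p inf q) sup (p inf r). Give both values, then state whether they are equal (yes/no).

q sup r = 100, so p inf (q sup r) = 4 inf 100 = 4.
p inf q = 4 and p inf r = 2, so (p inf q) sup (p inf r) = 4 sup 2 = 4.
Equal: yes.

4; 4; yes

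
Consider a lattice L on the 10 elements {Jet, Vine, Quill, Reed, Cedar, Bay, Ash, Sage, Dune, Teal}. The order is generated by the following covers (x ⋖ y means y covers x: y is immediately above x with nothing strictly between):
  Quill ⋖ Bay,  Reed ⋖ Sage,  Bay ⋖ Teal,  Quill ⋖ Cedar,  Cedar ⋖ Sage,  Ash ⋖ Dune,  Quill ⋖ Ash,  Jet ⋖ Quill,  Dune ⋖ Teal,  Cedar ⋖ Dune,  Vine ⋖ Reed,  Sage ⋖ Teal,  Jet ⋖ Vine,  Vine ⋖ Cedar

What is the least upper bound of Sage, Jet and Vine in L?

Sage

Common upper bounds of {Sage, Jet, Vine}: Sage, Teal.
The least among these is Sage.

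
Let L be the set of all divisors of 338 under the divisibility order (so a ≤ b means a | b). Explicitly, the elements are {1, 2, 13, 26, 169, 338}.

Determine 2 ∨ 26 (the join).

26

Common upper bounds of {2, 26}: 26, 338.
The least among these is 26.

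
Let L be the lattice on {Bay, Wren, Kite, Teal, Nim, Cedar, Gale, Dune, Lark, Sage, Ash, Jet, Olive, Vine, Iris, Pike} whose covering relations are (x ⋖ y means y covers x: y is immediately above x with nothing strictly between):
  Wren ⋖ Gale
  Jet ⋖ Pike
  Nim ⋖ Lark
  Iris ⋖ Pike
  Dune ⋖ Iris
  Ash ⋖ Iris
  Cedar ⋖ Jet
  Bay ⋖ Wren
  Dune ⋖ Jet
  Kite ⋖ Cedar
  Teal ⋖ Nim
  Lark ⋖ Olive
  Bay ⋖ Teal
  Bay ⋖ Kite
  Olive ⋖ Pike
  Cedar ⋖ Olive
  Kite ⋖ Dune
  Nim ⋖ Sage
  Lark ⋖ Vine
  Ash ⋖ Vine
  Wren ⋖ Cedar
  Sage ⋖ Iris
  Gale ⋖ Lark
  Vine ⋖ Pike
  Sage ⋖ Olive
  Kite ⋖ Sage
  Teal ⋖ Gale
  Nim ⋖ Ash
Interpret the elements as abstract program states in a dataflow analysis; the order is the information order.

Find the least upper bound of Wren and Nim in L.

Lark

Common upper bounds of {Wren, Nim}: Lark, Olive, Pike, Vine.
The least among these is Lark.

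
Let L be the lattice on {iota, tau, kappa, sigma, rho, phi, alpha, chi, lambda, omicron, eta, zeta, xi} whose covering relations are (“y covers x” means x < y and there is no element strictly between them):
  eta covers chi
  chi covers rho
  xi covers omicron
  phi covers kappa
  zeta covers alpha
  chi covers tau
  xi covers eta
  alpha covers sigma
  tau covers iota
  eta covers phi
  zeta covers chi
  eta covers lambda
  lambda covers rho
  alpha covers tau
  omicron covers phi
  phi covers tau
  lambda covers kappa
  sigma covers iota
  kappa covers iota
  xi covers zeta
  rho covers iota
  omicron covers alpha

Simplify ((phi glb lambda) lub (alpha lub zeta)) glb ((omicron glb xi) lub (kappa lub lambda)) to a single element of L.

phi ∧ lambda = kappa
alpha ∨ zeta = zeta
kappa ∨ zeta = xi
omicron ∧ xi = omicron
kappa ∨ lambda = lambda
omicron ∨ lambda = xi
xi ∧ xi = xi

xi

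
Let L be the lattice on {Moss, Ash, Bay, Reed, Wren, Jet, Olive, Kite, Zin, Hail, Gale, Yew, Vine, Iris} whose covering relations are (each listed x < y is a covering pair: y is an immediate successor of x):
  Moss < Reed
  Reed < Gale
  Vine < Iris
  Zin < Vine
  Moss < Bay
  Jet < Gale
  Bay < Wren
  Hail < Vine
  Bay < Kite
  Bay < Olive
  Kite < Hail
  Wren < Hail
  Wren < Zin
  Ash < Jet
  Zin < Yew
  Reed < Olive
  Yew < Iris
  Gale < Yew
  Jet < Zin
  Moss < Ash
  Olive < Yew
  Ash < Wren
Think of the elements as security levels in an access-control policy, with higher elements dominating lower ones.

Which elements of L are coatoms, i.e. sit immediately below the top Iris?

Vine, Yew

The coatoms are exactly the elements covered by Iris: Vine, Yew.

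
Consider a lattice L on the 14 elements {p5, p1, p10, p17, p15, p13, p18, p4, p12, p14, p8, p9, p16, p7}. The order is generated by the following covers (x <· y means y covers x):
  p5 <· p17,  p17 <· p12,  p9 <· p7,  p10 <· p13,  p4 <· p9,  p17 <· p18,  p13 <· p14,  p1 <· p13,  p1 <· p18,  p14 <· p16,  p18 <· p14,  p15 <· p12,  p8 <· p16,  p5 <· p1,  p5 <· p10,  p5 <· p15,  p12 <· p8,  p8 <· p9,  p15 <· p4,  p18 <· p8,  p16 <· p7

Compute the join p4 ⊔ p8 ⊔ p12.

p9

Common upper bounds of {p4, p8, p12}: p7, p9.
The least among these is p9.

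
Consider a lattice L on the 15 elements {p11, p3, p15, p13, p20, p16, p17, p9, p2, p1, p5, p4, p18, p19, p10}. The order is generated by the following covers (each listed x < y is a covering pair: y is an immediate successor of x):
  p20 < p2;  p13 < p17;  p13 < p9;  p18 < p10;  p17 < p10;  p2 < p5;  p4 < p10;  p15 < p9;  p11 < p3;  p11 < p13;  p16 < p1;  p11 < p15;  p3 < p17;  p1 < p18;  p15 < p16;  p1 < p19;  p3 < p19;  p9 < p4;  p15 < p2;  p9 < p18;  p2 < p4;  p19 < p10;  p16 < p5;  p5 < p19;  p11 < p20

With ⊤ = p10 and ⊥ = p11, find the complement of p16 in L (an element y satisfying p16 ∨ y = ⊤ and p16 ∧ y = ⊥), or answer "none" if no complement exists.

p17

Need y with p16 ∨ y = p10 and p16 ∧ y = p11.
Checking each element gives: p17.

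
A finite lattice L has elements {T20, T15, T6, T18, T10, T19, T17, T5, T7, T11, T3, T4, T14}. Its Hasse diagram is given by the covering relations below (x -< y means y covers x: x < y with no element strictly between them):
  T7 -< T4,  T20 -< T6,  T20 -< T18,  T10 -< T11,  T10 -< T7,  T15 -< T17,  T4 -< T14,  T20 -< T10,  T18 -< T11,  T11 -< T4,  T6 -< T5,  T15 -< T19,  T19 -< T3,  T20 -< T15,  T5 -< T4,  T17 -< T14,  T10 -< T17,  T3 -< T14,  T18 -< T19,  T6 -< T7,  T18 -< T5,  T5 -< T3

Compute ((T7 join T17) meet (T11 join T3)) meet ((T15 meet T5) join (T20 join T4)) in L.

T4

T7 ∨ T17 = T14
T11 ∨ T3 = T14
T14 ∧ T14 = T14
T15 ∧ T5 = T20
T20 ∨ T4 = T4
T20 ∨ T4 = T4
T14 ∧ T4 = T4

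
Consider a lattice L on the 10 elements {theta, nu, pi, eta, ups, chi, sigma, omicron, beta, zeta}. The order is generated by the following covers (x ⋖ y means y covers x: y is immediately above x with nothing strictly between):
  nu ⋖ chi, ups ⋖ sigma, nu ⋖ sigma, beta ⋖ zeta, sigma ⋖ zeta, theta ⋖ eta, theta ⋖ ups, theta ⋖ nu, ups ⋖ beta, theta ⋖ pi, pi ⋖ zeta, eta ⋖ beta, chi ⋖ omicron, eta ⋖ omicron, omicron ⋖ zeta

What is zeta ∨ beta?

zeta

Common upper bounds of {zeta, beta}: zeta.
The least among these is zeta.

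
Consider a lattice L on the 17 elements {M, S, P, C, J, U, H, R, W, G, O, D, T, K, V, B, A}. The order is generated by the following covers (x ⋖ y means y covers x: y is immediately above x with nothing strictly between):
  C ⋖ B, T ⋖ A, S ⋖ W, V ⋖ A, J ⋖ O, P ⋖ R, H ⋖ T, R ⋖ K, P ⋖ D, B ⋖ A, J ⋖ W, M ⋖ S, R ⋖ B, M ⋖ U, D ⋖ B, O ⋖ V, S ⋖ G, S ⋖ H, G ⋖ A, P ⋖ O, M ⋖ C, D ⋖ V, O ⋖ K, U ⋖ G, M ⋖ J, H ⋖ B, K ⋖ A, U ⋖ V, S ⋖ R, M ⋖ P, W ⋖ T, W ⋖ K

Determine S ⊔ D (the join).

Common upper bounds of {S, D}: A, B.
The least among these is B.

B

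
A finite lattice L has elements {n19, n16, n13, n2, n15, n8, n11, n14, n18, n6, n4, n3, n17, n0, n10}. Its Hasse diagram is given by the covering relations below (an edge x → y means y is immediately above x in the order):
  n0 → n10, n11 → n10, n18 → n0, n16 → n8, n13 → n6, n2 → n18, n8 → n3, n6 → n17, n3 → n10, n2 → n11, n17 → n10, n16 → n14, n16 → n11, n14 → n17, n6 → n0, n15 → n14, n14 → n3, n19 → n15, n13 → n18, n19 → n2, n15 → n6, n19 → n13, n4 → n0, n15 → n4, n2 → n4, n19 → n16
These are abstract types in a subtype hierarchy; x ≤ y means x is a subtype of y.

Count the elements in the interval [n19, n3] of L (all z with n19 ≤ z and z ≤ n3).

The interval [n19, n3] = {n14, n15, n16, n19, n3, n8}, which has 6 elements.

6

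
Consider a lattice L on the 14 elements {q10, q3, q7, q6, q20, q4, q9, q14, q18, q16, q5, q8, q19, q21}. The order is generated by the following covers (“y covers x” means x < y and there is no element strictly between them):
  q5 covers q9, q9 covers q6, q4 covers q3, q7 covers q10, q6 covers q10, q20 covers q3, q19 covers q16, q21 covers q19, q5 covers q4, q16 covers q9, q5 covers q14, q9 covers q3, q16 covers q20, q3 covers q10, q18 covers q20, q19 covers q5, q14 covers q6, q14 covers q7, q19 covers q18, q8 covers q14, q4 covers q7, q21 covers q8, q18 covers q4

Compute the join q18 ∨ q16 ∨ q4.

Common upper bounds of {q18, q16, q4}: q19, q21.
The least among these is q19.

q19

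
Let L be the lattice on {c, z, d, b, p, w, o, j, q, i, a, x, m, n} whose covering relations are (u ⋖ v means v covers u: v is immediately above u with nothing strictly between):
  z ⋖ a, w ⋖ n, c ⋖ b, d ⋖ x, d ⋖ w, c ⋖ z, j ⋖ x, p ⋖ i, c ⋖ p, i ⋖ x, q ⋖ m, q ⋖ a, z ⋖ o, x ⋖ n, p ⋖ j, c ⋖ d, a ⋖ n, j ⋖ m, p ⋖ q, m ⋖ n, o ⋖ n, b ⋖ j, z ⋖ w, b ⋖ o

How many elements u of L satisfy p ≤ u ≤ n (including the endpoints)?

8

The interval [p, n] = {a, i, j, m, n, p, q, x}, which has 8 elements.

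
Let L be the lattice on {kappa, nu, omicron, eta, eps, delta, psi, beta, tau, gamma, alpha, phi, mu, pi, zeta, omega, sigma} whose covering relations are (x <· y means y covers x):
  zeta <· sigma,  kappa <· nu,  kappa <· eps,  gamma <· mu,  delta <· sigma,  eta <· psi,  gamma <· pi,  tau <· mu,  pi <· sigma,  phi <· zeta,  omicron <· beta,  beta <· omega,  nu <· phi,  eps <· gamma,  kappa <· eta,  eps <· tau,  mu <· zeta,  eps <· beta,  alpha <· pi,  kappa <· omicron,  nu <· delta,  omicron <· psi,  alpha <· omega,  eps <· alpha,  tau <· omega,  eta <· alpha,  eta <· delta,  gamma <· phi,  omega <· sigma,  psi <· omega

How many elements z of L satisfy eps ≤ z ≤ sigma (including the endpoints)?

The interval [eps, sigma] = {alpha, beta, eps, gamma, mu, omega, phi, pi, sigma, tau, zeta}, which has 11 elements.

11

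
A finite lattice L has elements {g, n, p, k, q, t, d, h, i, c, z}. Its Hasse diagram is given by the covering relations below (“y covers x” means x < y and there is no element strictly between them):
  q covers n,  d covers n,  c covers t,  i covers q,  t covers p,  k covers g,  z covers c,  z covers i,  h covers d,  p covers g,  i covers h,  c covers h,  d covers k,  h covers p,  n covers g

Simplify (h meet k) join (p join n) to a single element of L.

h

h ∧ k = k
p ∨ n = h
k ∨ h = h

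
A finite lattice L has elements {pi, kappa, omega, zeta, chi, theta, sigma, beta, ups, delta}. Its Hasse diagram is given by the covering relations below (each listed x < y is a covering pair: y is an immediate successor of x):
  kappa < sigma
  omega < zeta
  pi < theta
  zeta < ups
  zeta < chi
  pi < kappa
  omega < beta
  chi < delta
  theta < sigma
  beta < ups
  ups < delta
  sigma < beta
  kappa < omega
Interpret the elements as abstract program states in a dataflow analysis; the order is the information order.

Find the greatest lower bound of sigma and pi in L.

Common lower bounds of {sigma, pi}: pi.
The greatest among these is pi.

pi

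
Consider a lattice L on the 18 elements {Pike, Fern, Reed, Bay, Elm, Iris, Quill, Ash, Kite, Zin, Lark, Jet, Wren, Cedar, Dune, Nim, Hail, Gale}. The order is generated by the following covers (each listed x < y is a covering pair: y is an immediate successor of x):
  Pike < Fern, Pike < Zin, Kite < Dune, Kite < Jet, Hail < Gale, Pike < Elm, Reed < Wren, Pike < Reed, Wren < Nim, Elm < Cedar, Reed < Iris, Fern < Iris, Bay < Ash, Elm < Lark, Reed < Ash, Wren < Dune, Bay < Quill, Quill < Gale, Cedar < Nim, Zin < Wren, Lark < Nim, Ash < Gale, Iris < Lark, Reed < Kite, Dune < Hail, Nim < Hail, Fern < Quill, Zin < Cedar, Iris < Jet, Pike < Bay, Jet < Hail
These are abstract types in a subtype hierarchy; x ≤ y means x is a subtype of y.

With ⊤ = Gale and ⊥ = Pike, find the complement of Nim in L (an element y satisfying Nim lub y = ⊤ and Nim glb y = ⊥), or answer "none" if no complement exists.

Bay

Need y with Nim ∨ y = Gale and Nim ∧ y = Pike.
Checking each element gives: Bay.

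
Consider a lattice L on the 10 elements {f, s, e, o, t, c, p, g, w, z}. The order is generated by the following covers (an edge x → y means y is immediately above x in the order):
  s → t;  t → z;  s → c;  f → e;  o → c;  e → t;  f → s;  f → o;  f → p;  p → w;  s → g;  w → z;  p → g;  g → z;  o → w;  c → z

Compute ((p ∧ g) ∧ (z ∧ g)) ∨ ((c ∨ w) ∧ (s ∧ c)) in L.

p ∧ g = p
z ∧ g = g
p ∧ g = p
c ∨ w = z
s ∧ c = s
z ∧ s = s
p ∨ s = g

g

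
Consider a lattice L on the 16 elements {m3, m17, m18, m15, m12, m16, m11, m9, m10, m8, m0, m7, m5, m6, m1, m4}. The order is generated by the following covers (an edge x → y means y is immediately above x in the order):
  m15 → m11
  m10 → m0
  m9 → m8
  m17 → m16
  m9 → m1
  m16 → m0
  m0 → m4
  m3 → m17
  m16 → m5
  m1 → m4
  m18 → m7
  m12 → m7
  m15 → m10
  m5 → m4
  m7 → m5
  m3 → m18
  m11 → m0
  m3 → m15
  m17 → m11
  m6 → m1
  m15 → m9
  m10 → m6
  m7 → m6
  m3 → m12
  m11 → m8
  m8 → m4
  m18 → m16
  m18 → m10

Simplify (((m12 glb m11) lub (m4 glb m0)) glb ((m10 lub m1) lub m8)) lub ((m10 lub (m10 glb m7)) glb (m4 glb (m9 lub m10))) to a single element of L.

m12 ∧ m11 = m3
m4 ∧ m0 = m0
m3 ∨ m0 = m0
m10 ∨ m1 = m1
m1 ∨ m8 = m4
m0 ∧ m4 = m0
m10 ∧ m7 = m18
m10 ∨ m18 = m10
m9 ∨ m10 = m1
m4 ∧ m1 = m1
m10 ∧ m1 = m10
m0 ∨ m10 = m0

m0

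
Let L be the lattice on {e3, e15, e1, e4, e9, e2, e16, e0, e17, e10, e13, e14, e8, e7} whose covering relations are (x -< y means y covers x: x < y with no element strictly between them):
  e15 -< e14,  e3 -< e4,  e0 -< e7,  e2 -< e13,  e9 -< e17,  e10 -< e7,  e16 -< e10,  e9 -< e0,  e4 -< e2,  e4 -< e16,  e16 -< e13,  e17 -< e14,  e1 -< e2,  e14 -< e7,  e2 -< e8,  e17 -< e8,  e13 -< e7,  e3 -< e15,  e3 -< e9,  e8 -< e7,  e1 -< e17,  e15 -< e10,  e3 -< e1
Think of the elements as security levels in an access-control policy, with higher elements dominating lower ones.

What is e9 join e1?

Common upper bounds of {e9, e1}: e14, e17, e7, e8.
The least among these is e17.

e17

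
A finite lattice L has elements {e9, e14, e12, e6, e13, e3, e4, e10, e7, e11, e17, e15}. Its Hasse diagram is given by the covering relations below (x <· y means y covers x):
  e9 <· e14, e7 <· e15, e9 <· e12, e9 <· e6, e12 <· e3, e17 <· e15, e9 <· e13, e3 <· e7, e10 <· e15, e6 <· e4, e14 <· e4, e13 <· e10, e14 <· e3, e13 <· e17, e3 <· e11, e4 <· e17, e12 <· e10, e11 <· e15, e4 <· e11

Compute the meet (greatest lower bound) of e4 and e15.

Common lower bounds of {e4, e15}: e14, e4, e6, e9.
The greatest among these is e4.

e4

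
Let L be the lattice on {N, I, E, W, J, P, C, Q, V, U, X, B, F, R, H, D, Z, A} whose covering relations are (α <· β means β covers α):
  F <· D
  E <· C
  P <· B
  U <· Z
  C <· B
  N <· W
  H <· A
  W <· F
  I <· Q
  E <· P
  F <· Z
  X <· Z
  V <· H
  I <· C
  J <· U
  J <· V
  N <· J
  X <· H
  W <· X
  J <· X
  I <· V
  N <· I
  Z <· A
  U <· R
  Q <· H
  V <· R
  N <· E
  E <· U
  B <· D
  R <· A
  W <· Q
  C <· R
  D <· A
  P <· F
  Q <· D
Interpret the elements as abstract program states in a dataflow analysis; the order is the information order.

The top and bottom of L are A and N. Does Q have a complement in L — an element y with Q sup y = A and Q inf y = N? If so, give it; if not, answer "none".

U

Need y with Q ∨ y = A and Q ∧ y = N.
Checking each element gives: U.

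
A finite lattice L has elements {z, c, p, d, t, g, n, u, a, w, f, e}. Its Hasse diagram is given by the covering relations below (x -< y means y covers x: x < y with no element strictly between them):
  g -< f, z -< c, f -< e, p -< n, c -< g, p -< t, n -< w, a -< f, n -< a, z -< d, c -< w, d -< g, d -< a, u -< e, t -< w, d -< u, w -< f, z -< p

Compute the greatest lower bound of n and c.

z

Common lower bounds of {n, c}: z.
The greatest among these is z.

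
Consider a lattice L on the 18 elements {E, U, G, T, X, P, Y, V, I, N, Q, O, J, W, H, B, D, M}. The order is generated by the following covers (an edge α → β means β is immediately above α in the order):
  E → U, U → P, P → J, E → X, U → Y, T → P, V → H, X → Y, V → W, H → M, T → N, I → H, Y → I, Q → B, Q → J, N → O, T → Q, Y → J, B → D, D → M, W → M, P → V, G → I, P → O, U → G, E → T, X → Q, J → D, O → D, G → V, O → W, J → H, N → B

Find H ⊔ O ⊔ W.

Common upper bounds of {H, O, W}: M.
The least among these is M.

M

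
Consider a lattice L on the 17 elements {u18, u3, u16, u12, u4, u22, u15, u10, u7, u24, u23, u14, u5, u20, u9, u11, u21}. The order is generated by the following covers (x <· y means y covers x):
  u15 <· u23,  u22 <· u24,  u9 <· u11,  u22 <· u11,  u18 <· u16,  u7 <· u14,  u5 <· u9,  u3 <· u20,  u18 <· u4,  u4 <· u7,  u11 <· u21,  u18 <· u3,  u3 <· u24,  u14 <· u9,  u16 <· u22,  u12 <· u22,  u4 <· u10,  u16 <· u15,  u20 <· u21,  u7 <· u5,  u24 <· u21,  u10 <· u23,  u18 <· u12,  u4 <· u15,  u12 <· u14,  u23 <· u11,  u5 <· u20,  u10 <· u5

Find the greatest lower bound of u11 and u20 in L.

Common lower bounds of {u11, u20}: u10, u18, u4, u5, u7.
The greatest among these is u5.

u5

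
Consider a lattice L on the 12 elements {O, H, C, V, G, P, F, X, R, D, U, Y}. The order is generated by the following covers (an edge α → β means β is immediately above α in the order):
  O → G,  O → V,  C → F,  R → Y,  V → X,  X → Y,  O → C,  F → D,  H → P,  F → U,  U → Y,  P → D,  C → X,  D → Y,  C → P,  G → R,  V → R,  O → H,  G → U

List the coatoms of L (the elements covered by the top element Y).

D, R, U, X

The coatoms are exactly the elements covered by Y: D, R, U, X.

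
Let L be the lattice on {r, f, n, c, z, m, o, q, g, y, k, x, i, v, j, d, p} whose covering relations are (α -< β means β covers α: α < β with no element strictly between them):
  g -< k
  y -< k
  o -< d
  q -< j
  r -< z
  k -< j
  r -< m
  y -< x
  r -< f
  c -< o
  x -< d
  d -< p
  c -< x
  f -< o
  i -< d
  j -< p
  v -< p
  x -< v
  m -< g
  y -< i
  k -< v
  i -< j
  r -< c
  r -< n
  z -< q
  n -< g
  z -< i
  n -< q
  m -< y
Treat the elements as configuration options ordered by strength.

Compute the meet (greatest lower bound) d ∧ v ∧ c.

c

Common lower bounds of {d, v, c}: c, r.
The greatest among these is c.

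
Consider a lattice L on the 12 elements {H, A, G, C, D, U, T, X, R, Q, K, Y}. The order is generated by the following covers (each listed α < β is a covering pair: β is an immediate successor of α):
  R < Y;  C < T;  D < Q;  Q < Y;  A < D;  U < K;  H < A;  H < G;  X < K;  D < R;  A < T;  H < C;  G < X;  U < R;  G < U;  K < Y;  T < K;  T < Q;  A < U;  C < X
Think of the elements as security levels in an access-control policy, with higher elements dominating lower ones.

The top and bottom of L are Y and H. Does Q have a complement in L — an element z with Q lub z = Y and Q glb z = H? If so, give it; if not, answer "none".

Need z with Q ∨ z = Y and Q ∧ z = H.
Checking each element gives: G.

G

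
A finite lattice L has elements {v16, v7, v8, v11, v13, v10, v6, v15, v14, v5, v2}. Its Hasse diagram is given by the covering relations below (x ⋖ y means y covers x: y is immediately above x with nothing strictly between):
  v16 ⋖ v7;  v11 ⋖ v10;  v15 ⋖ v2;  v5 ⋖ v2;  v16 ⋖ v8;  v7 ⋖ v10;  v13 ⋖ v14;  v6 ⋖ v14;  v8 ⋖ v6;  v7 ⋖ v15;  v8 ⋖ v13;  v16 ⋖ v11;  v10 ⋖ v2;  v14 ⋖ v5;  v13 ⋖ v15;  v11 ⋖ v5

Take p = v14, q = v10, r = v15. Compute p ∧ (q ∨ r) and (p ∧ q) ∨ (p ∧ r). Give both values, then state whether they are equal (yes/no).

v14; v13; no

q ∨ r = v2, so p ∧ (q ∨ r) = v14 ∧ v2 = v14.
p ∧ q = v16 and p ∧ r = v13, so (p ∧ q) ∨ (p ∧ r) = v16 ∨ v13 = v13.
Equal: no.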